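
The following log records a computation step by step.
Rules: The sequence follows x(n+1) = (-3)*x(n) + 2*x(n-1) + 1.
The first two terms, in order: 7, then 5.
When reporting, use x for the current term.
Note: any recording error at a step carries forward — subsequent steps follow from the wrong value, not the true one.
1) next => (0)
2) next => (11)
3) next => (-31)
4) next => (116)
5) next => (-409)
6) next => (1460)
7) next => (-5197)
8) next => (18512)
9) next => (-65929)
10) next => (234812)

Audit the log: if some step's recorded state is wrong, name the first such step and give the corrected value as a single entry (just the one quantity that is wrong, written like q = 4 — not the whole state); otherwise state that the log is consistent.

1. x = -3*(5) + (2)*(7) + (1) = 0 (same as recorded)
2. x = -3*(0) + (2)*(5) + (1) = 11 (same as recorded)
3. x = -3*(11) + (2)*(0) + (1) = -32 (a discrepancy with the log)
The earliest wrong entry is at step 3: it should read x = -32.

step 3, x = -32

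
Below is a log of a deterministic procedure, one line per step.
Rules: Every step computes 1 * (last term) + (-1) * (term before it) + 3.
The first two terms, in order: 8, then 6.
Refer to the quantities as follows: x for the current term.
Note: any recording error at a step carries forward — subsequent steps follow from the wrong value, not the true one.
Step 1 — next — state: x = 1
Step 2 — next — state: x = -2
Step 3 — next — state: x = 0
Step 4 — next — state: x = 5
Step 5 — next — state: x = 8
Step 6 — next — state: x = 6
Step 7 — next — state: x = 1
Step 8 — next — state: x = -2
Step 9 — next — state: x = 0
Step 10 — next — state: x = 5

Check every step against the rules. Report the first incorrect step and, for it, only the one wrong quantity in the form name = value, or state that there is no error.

no error

1. x = 1*(6) + (-1)*(8) + (3) = 1 (agrees with the log)
2. x = 1*(1) + (-1)*(6) + (3) = -2 (exactly as logged)
3. x = 1*(-2) + (-1)*(1) + (3) = 0 (in agreement)
4. x = 1*(0) + (-1)*(-2) + (3) = 5 (matches)
5. x = 1*(5) + (-1)*(0) + (3) = 8 (exactly as logged)
6. x = 1*(8) + (-1)*(5) + (3) = 6 (confirmed correct)
7. x = 1*(6) + (-1)*(8) + (3) = 1 (verified)
8. x = 1*(1) + (-1)*(6) + (3) = -2 (consistent with the log)
9. x = 1*(-2) + (-1)*(1) + (3) = 0 (confirmed correct)
10. x = 1*(0) + (-1)*(-2) + (3) = 5 (same as recorded)
The recomputation confirms every line.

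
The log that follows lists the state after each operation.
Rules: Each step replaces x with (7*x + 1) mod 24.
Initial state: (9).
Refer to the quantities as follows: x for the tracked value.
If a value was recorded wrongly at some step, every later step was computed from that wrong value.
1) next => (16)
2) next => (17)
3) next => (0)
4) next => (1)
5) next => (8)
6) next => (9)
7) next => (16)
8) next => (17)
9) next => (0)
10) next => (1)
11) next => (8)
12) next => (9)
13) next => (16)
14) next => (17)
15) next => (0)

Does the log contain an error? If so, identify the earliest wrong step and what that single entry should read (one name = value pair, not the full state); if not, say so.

Recomputing the run from the initial state:
step 1: x = 16
step 2: x = 17
step 3: x = 0
step 4: x = 1
step 5: x = 8
step 6: x = 9
step 7: x = 16
step 8: x = 17
step 9: x = 0
step 10: x = 1
step 11: x = 8
step 12: x = 9
step 13: x = 16
step 14: x = 17
step 15: x = 0
This matches the log at every step.

no error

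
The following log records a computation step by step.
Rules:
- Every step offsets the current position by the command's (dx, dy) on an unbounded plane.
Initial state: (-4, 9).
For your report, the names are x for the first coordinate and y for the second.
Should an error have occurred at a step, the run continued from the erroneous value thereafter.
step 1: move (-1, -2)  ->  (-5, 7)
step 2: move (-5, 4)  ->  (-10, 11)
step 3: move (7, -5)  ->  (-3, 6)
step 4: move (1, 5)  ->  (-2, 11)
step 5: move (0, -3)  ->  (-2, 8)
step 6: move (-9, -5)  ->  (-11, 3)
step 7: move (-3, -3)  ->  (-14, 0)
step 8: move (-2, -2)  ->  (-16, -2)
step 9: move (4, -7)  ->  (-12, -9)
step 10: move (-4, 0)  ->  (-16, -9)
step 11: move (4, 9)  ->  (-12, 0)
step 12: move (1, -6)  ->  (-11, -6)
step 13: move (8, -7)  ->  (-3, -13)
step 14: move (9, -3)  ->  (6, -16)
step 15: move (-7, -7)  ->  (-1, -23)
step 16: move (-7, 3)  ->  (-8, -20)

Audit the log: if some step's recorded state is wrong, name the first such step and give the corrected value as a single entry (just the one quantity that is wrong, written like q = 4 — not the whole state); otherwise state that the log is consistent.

no error

Recomputing the run from the initial state:
step 1: x = -5, y = 7
step 2: x = -10, y = 11
step 3: x = -3, y = 6
step 4: x = -2, y = 11
step 5: x = -2, y = 8
step 6: x = -11, y = 3
step 7: x = -14, y = 0
step 8: x = -16, y = -2
step 9: x = -12, y = -9
step 10: x = -16, y = -9
step 11: x = -12, y = 0
step 12: x = -11, y = -6
step 13: x = -3, y = -13
step 14: x = 6, y = -16
step 15: x = -1, y = -23
step 16: x = -8, y = -20
This matches the log at every step.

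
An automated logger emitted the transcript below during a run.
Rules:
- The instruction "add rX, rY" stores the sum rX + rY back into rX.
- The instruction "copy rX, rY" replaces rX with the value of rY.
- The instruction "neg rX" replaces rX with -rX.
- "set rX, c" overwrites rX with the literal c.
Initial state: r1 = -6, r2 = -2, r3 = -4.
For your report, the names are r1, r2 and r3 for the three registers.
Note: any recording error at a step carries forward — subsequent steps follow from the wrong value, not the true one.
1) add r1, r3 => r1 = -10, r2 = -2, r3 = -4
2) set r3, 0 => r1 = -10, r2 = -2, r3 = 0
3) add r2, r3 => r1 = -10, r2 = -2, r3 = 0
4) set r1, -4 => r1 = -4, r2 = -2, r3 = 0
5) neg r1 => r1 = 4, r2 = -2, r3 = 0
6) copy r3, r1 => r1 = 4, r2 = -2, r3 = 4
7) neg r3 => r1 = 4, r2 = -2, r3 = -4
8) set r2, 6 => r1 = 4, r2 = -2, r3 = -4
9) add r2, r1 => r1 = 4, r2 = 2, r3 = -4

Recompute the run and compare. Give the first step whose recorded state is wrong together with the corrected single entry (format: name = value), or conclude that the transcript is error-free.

Recomputing the run from the initial state:
step 1: r1 = -10, r2 = -2, r3 = -4
step 2: r1 = -10, r2 = -2, r3 = 0
step 3: r1 = -10, r2 = -2, r3 = 0
step 4: r1 = -4, r2 = -2, r3 = 0
step 5: r1 = 4, r2 = -2, r3 = 0
step 6: r1 = 4, r2 = -2, r3 = 4
step 7: r1 = 4, r2 = -2, r3 = -4
step 8: r1 = 4, r2 = 6, r3 = -4
step 9: r1 = 4, r2 = 10, r3 = -4
The first disagreement with the transcript is at step 8, where the value should be r2 = 6.

step 8, r2 = 6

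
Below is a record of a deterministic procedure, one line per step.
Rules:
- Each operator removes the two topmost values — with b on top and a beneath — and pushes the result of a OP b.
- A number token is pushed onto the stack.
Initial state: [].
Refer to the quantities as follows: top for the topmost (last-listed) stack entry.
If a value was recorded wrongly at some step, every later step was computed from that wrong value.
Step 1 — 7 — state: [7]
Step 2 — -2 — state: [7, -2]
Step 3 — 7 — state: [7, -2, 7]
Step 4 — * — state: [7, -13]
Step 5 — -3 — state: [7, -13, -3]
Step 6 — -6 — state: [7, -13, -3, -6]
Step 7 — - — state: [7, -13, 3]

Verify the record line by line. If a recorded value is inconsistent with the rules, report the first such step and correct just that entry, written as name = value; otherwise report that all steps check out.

step 4, top = -14

1. push 7: top = 7 (consistent with the record)
2. push -2: top = -2 (no discrepancy)
3. push 7: top = 7 (same as recorded)
4. -2 * 7 = -14 (this is not what the record shows)
So the first discrepancy is step 4, where the right value is top = -14.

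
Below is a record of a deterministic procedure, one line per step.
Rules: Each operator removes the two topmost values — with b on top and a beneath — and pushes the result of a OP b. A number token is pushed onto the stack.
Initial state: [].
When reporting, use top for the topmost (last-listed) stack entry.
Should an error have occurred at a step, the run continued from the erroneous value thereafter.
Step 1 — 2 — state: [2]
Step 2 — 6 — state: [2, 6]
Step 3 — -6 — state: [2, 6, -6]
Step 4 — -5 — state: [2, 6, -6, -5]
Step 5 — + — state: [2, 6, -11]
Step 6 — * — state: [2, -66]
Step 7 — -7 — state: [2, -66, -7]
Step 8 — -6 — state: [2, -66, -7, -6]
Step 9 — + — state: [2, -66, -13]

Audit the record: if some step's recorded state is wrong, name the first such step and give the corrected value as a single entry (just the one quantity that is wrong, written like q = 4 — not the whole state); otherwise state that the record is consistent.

step 1: push 2: top = 2 -> checks out
step 2: push 6: top = 6 -> verified
step 3: push -6: top = -6 -> confirmed correct
step 4: push -5: top = -5 -> agrees with the record
step 5: -6 + -5 = -11 -> same as recorded
step 6: 6 * -11 = -66 -> no discrepancy
step 7: push -7: top = -7 -> in agreement
step 8: push -6: top = -6 -> matches
step 9: -7 + -6 = -13 -> matches
All entries verified; no error found.

no error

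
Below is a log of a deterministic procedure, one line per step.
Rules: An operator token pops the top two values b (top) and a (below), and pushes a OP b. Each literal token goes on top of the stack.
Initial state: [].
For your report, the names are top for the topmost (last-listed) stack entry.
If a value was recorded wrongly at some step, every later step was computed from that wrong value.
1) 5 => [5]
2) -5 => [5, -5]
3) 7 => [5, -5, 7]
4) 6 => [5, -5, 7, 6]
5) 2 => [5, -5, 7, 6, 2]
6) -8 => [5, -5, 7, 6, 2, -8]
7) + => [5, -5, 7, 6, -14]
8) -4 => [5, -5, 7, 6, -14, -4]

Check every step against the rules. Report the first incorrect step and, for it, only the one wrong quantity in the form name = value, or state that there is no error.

step 7, top = -6

Recomputing the run from the initial state:
step 1: [5]
step 2: [5, -5]
step 3: [5, -5, 7]
step 4: [5, -5, 7, 6]
step 5: [5, -5, 7, 6, 2]
step 6: [5, -5, 7, 6, 2, -8]
step 7: [5, -5, 7, 6, -6]
step 8: [5, -5, 7, 6, -6, -4]
The first disagreement with the log is at step 7, where the value should be top = -6.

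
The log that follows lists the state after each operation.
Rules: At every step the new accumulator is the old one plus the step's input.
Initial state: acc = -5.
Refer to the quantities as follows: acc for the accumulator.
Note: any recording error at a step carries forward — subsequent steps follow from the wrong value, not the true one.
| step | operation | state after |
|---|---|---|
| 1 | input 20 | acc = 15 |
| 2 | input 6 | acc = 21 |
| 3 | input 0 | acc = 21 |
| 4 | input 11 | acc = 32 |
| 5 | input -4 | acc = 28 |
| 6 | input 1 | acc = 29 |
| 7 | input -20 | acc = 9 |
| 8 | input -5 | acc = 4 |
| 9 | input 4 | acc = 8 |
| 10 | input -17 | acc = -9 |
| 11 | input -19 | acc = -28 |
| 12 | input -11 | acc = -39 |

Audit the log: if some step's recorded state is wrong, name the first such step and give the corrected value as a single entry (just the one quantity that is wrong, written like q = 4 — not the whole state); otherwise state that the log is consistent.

no error

Step 1: acc = -5 + 20 = 15 — confirmed correct.
Step 2: acc = 15 + 6 = 21 — same as recorded.
Step 3: acc = 21 + 0 = 21 — in agreement.
Step 4: acc = 21 + 11 = 32 — agrees with the log.
Step 5: acc = 32 + -4 = 28 — same as recorded.
Step 6: acc = 28 + 1 = 29 — matches.
Step 7: acc = 29 + -20 = 9 — in agreement.
Step 8: acc = 9 + -5 = 4 — agrees with the log.
Step 9: acc = 4 + 4 = 8 — consistent with the log.
Step 10: acc = 8 + -17 = -9 — exactly as logged.
Step 11: acc = -9 + -19 = -28 — same as recorded.
Step 12: acc = -28 + -11 = -39 — same as recorded.
Nothing is out of place; the run is error-free.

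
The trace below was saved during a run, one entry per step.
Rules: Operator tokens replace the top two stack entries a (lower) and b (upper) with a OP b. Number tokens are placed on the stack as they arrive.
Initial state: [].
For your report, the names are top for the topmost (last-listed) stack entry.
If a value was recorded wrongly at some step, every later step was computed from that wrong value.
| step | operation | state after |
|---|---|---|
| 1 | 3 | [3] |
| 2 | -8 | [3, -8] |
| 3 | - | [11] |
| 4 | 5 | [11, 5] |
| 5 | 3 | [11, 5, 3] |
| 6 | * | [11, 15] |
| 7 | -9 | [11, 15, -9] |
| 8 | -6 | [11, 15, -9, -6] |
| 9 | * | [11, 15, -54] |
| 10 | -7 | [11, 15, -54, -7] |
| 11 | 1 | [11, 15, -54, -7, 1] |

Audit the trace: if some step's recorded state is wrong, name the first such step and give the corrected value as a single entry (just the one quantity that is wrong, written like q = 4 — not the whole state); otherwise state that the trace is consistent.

step 9, top = 54

Recomputing the run from the initial state:
step 1: [3]
step 2: [3, -8]
step 3: [11]
step 4: [11, 5]
step 5: [11, 5, 3]
step 6: [11, 15]
step 7: [11, 15, -9]
step 8: [11, 15, -9, -6]
step 9: [11, 15, 54]
step 10: [11, 15, 54, -7]
step 11: [11, 15, 54, -7, 1]
The first disagreement with the trace is at step 9, where the value should be top = 54.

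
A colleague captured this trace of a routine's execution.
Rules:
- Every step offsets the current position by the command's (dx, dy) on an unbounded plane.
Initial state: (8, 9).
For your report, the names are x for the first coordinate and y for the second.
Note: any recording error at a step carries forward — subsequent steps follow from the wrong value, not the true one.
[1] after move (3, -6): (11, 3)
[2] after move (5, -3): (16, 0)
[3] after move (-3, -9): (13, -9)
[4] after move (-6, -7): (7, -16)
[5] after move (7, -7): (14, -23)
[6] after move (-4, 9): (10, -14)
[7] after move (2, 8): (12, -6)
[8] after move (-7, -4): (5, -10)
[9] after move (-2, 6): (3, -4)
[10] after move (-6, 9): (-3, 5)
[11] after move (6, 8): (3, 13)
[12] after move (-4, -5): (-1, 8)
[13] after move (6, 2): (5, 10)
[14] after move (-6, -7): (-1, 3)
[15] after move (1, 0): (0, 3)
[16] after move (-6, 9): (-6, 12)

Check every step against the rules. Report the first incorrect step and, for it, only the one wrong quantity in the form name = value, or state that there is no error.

1. x = 8 + (3) = 11, y = 9 + (-6) = 3 (checks out)
2. x = 11 + (5) = 16, y = 3 + (-3) = 0 (consistent with the trace)
3. x = 16 + (-3) = 13, y = 0 + (-9) = -9 (same as recorded)
4. x = 13 + (-6) = 7, y = -9 + (-7) = -16 (exactly as logged)
5. x = 7 + (7) = 14, y = -16 + (-7) = -23 (matches)
6. x = 14 + (-4) = 10, y = -23 + (9) = -14 (no discrepancy)
7. x = 10 + (2) = 12, y = -14 + (8) = -6 (agrees with the trace)
8. x = 12 + (-7) = 5, y = -6 + (-4) = -10 (matches)
9. x = 5 + (-2) = 3, y = -10 + (6) = -4 (same as recorded)
10. x = 3 + (-6) = -3, y = -4 + (9) = 5 (confirmed correct)
11. x = -3 + (6) = 3, y = 5 + (8) = 13 (confirmed correct)
12. x = 3 + (-4) = -1, y = 13 + (-5) = 8 (agrees with the trace)
13. x = -1 + (6) = 5, y = 8 + (2) = 10 (confirmed correct)
14. x = 5 + (-6) = -1, y = 10 + (-7) = 3 (confirmed correct)
15. x = -1 + (1) = 0, y = 3 + (0) = 3 (exactly as logged)
16. x = 0 + (-6) = -6, y = 3 + (9) = 12 (consistent with the trace)
The whole run recomputes cleanly — no discrepancies.

no error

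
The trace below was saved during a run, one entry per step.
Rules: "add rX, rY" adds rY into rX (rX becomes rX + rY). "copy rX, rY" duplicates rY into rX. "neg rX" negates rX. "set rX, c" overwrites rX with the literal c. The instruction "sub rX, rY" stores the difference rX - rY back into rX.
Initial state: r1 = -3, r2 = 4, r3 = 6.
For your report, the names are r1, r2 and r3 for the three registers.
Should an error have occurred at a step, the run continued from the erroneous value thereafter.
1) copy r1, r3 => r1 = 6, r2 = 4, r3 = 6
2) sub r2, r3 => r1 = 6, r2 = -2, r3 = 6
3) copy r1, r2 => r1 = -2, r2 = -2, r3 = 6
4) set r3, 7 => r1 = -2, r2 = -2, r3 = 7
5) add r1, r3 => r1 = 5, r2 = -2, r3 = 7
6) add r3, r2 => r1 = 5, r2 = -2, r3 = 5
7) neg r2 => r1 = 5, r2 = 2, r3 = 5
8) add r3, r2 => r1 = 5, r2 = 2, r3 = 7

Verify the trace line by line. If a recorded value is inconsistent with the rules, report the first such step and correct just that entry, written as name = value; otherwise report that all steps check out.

no error

Step 1: r1 = 6 — same as recorded.
Step 2: r2 = 4 - 6 = -2 — matches.
Step 3: r1 = -2 — in agreement.
Step 4: r3 = 7 — matches.
Step 5: r1 = -2 + 7 = 5 — confirmed correct.
Step 6: r3 = 7 + -2 = 5 — verified.
Step 7: r2 = -(-2) = 2 — matches.
Step 8: r3 = 5 + 2 = 7 — exactly as logged.
All entries verified; no error found.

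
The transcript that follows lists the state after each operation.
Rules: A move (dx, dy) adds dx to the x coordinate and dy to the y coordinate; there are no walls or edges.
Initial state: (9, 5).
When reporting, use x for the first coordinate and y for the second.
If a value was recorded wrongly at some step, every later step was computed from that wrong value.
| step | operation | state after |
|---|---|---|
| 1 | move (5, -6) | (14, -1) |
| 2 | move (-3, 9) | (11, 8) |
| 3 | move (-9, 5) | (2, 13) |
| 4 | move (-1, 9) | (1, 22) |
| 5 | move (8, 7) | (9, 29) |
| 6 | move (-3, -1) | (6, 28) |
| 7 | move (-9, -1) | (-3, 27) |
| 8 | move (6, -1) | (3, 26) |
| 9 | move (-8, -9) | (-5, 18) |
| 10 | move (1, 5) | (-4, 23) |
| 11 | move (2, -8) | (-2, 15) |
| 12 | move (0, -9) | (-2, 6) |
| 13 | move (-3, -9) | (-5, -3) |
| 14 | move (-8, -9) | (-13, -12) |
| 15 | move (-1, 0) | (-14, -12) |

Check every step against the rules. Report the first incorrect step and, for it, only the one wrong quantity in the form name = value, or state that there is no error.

step 9, y = 17

Recomputing the run from the initial state:
step 1: x = 14, y = -1
step 2: x = 11, y = 8
step 3: x = 2, y = 13
step 4: x = 1, y = 22
step 5: x = 9, y = 29
step 6: x = 6, y = 28
step 7: x = -3, y = 27
step 8: x = 3, y = 26
step 9: x = -5, y = 17
step 10: x = -4, y = 22
step 11: x = -2, y = 14
step 12: x = -2, y = 5
step 13: x = -5, y = -4
step 14: x = -13, y = -13
step 15: x = -14, y = -13
The first disagreement with the transcript is at step 9, where the value should be y = 17.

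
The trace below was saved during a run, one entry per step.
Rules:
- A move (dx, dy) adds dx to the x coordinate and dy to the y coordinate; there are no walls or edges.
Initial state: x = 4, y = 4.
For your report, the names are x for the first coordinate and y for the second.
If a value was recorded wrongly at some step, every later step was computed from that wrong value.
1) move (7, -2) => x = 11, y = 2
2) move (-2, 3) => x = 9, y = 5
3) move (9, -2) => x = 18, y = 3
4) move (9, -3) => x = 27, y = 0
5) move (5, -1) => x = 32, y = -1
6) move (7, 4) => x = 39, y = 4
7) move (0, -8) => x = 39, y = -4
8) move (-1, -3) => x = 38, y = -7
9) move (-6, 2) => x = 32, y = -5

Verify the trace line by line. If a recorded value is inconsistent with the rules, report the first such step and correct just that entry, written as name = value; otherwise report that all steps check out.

1. x = 4 + (7) = 11, y = 4 + (-2) = 2 (verified)
2. x = 11 + (-2) = 9, y = 2 + (3) = 5 (checks out)
3. x = 9 + (9) = 18, y = 5 + (-2) = 3 (verified)
4. x = 18 + (9) = 27, y = 3 + (-3) = 0 (consistent with the trace)
5. x = 27 + (5) = 32, y = 0 + (-1) = -1 (confirmed correct)
6. x = 32 + (7) = 39, y = -1 + (4) = 3 (a discrepancy with the trace)
That makes step 6 the first incorrect line — y = 3 is what it should show.

step 6, y = 3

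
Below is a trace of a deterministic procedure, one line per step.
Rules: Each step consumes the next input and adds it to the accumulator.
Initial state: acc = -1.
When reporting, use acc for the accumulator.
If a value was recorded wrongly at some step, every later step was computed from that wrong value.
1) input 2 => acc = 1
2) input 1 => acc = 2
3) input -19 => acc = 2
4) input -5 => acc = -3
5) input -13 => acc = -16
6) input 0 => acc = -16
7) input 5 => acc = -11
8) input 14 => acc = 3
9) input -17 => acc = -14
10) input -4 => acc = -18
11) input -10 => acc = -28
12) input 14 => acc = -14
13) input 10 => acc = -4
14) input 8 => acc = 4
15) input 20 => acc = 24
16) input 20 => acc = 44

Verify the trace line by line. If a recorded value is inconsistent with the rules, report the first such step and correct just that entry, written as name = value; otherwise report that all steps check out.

Recomputing the run from the initial state:
step 1: acc = 1
step 2: acc = 2
step 3: acc = -17
step 4: acc = -22
step 5: acc = -35
step 6: acc = -35
step 7: acc = -30
step 8: acc = -16
step 9: acc = -33
step 10: acc = -37
step 11: acc = -47
step 12: acc = -33
step 13: acc = -23
step 14: acc = -15
step 15: acc = 5
step 16: acc = 25
The first disagreement with the trace is at step 3, where the value should be acc = -17.

step 3, acc = -17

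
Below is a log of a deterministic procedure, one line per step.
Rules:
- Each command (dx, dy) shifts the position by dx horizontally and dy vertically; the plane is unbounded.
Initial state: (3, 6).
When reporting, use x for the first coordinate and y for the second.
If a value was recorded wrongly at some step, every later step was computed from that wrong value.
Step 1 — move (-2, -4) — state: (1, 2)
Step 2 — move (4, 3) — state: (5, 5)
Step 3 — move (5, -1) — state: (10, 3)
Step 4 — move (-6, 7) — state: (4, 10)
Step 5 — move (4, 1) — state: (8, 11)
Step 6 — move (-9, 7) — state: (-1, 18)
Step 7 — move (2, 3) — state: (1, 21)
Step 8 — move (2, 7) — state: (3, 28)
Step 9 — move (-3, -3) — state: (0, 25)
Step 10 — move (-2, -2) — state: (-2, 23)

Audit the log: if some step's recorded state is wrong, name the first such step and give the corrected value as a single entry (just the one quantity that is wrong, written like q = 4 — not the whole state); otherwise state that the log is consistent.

step 3, y = 4

step 1: x = 3 + (-2) = 1, y = 6 + (-4) = 2 -> verified
step 2: x = 1 + (4) = 5, y = 2 + (3) = 5 -> exactly as logged
step 3: x = 5 + (5) = 10, y = 5 + (-1) = 4 -> first mismatch against the log
The audit stops at step 3: the recorded entry is wrong and should be y = 4.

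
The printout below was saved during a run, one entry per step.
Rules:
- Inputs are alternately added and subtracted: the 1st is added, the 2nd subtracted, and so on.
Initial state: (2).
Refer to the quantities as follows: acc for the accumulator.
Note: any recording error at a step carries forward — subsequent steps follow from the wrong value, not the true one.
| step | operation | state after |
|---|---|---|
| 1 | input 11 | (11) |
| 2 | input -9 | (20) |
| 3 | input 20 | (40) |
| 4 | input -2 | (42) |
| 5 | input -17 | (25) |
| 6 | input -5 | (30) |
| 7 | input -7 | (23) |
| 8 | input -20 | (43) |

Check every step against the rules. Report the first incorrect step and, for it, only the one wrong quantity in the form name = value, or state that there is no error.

step 1: acc = 2 + 11 = 13 -> the printout has a different value
The earliest wrong entry is at step 1: it should read acc = 13.

step 1, acc = 13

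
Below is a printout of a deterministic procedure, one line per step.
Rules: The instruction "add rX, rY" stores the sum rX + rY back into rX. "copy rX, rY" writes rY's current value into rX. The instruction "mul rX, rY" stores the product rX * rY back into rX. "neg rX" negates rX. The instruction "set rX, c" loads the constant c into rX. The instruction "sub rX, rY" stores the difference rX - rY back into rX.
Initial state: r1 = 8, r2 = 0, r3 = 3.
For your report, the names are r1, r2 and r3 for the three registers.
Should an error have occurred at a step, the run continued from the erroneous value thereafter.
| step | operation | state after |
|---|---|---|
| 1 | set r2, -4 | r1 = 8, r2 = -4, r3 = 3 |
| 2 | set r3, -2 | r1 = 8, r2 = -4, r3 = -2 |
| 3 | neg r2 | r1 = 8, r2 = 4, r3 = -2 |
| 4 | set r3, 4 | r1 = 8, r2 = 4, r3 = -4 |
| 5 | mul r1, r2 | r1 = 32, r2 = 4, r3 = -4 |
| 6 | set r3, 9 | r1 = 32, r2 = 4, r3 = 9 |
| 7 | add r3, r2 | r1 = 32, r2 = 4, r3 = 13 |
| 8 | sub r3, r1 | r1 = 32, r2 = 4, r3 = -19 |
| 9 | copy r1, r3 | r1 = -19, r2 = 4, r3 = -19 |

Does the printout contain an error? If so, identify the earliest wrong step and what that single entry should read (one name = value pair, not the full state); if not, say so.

Recomputing the run from the initial state:
step 1: r1 = 8, r2 = -4, r3 = 3
step 2: r1 = 8, r2 = -4, r3 = -2
step 3: r1 = 8, r2 = 4, r3 = -2
step 4: r1 = 8, r2 = 4, r3 = 4
step 5: r1 = 32, r2 = 4, r3 = 4
step 6: r1 = 32, r2 = 4, r3 = 9
step 7: r1 = 32, r2 = 4, r3 = 13
step 8: r1 = 32, r2 = 4, r3 = -19
step 9: r1 = -19, r2 = 4, r3 = -19
The first disagreement with the printout is at step 4, where the value should be r3 = 4.

step 4, r3 = 4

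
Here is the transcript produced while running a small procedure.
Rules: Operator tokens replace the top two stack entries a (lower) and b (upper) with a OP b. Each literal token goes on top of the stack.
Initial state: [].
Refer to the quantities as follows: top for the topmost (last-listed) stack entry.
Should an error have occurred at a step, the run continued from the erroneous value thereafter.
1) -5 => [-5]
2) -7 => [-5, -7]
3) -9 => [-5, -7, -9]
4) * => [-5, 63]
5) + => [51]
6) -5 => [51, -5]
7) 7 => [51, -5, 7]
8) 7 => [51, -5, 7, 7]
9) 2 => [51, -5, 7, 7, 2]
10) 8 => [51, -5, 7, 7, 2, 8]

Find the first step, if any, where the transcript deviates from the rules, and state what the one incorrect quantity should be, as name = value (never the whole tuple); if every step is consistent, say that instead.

step 1: push -5: top = -5 -> confirmed correct
step 2: push -7: top = -7 -> same as recorded
step 3: push -9: top = -9 -> matches
step 4: -7 * -9 = 63 -> checks out
step 5: -5 + 63 = 58 -> a discrepancy with the transcript
The earliest wrong entry is at step 5: it should read top = 58.

step 5, top = 58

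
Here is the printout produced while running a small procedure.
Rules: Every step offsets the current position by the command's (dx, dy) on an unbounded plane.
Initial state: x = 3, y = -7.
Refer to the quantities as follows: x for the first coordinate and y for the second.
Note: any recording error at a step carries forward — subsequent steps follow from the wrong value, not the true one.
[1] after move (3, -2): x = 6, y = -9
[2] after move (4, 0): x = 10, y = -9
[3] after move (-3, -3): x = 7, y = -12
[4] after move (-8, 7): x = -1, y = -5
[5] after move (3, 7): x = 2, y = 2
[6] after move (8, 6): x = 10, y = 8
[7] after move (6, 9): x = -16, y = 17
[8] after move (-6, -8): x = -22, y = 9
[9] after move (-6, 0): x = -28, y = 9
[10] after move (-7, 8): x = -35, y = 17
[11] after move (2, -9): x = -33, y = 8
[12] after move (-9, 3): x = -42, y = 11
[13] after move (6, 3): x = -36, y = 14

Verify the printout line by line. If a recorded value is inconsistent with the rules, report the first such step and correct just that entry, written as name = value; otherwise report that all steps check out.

step 7, x = 16

Step 1: x = 3 + (3) = 6, y = -7 + (-2) = -9 — no discrepancy.
Step 2: x = 6 + (4) = 10, y = -9 + (0) = -9 — exactly as logged.
Step 3: x = 10 + (-3) = 7, y = -9 + (-3) = -12 — same as recorded.
Step 4: x = 7 + (-8) = -1, y = -12 + (7) = -5 — agrees with the printout.
Step 5: x = -1 + (3) = 2, y = -5 + (7) = 2 — exactly as logged.
Step 6: x = 2 + (8) = 10, y = 2 + (6) = 8 — verified.
Step 7: x = 10 + (6) = 16, y = 8 + (9) = 17 — the entry is off here.
First incorrect step: 7; the correct value is x = 16.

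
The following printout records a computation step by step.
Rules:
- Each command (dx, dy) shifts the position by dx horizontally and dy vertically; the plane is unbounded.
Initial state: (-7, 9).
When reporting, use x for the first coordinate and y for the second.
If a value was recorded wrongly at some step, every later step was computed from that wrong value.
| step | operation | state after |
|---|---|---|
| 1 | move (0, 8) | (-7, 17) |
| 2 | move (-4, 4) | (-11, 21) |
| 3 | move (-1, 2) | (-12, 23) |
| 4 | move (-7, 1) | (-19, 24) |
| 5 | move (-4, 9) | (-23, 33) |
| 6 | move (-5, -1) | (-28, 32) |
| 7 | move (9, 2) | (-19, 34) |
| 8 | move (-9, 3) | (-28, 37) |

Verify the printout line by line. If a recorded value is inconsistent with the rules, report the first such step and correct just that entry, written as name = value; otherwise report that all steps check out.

no error

Recomputing the run from the initial state:
step 1: x = -7, y = 17
step 2: x = -11, y = 21
step 3: x = -12, y = 23
step 4: x = -19, y = 24
step 5: x = -23, y = 33
step 6: x = -28, y = 32
step 7: x = -19, y = 34
step 8: x = -28, y = 37
This matches the printout at every step.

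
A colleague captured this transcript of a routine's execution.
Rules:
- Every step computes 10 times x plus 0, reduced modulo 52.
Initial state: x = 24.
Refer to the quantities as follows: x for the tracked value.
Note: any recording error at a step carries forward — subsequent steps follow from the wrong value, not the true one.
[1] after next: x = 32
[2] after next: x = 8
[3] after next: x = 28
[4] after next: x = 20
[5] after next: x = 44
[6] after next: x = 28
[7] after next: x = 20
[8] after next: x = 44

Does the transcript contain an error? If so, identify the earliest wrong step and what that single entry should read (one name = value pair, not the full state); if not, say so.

step 6, x = 24

1. x = (10*24 + 0) mod 52 = 32 (exactly as logged)
2. x = (10*32 + 0) mod 52 = 8 (verified)
3. x = (10*8 + 0) mod 52 = 28 (no discrepancy)
4. x = (10*28 + 0) mod 52 = 20 (in agreement)
5. x = (10*20 + 0) mod 52 = 44 (exactly as logged)
6. x = (10*44 + 0) mod 52 = 24 (a discrepancy with the transcript)
First deviation found at step 6; the corrected entry is x = 24.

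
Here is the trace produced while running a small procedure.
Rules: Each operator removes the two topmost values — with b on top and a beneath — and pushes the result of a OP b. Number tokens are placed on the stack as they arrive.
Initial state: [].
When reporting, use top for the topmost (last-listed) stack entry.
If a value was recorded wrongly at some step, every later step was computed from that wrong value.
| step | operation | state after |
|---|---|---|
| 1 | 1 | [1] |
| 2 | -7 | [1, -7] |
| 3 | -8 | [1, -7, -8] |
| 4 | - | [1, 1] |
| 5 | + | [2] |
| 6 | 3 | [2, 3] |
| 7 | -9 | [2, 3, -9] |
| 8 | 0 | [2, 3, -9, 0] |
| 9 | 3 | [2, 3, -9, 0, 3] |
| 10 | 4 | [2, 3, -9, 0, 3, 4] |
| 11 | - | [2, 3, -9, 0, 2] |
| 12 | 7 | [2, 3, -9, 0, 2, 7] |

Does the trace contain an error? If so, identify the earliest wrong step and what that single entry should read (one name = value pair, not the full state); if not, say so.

step 11, top = -1

1. push 1: top = 1 (agrees with the trace)
2. push -7: top = -7 (confirmed correct)
3. push -8: top = -8 (verified)
4. -7 - -8 = 1 (matches)
5. 1 + 1 = 2 (same as recorded)
6. push 3: top = 3 (consistent with the trace)
7. push -9: top = -9 (matches)
8. push 0: top = 0 (confirmed correct)
9. push 3: top = 3 (confirmed correct)
10. push 4: top = 4 (exactly as logged)
11. 3 - 4 = -1 (the entry is off here)
First incorrect step: 11; the correct value is top = -1.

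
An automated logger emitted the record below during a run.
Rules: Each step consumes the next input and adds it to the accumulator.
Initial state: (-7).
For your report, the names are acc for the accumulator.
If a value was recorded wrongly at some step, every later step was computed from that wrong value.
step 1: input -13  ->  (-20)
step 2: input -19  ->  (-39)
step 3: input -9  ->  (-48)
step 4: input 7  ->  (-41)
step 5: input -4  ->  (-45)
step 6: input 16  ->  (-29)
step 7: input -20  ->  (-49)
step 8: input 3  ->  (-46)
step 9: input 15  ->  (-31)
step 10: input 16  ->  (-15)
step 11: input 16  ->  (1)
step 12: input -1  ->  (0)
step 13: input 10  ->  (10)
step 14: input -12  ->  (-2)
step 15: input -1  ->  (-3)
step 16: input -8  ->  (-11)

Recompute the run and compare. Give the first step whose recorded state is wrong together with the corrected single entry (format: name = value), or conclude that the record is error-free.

Recomputing the run from the initial state:
step 1: acc = -20
step 2: acc = -39
step 3: acc = -48
step 4: acc = -41
step 5: acc = -45
step 6: acc = -29
step 7: acc = -49
step 8: acc = -46
step 9: acc = -31
step 10: acc = -15
step 11: acc = 1
step 12: acc = 0
step 13: acc = 10
step 14: acc = -2
step 15: acc = -3
step 16: acc = -11
This matches the record at every step.

no error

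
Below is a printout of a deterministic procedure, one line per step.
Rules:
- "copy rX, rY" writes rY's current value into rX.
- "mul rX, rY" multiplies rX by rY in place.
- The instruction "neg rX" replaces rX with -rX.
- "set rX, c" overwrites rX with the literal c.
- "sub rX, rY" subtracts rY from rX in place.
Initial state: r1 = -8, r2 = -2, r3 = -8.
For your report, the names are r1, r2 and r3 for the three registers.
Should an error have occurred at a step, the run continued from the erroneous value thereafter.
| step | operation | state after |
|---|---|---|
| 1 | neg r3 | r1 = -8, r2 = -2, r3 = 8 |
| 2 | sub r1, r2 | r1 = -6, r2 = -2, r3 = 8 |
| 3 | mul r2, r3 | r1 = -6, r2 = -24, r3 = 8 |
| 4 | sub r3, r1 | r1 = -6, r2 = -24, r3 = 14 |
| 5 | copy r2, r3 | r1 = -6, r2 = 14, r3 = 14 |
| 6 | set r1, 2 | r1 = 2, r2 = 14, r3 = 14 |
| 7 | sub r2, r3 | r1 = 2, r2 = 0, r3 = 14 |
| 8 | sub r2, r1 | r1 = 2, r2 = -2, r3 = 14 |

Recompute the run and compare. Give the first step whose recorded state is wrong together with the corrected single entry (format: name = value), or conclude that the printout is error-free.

step 3, r2 = -16

Recomputing the run from the initial state:
step 1: r1 = -8, r2 = -2, r3 = 8
step 2: r1 = -6, r2 = -2, r3 = 8
step 3: r1 = -6, r2 = -16, r3 = 8
step 4: r1 = -6, r2 = -16, r3 = 14
step 5: r1 = -6, r2 = 14, r3 = 14
step 6: r1 = 2, r2 = 14, r3 = 14
step 7: r1 = 2, r2 = 0, r3 = 14
step 8: r1 = 2, r2 = -2, r3 = 14
The first disagreement with the printout is at step 3, where the value should be r2 = -16.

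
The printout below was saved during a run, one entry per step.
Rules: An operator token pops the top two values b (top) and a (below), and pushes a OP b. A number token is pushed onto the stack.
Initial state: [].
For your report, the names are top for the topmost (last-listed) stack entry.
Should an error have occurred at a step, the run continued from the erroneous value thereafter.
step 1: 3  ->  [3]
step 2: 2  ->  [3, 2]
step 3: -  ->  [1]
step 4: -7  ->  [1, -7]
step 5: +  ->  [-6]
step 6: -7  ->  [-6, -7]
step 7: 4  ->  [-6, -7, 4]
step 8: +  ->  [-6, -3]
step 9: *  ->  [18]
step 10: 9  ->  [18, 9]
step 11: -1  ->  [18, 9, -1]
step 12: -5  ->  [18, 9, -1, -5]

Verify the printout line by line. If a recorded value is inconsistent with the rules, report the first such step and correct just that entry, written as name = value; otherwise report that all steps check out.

1. push 3: top = 3 (in agreement)
2. push 2: top = 2 (matches)
3. 3 - 2 = 1 (no discrepancy)
4. push -7: top = -7 (exactly as logged)
5. 1 + -7 = -6 (consistent with the printout)
6. push -7: top = -7 (verified)
7. push 4: top = 4 (confirmed correct)
8. -7 + 4 = -3 (exactly as logged)
9. -6 * -3 = 18 (matches)
10. push 9: top = 9 (in agreement)
11. push -1: top = -1 (verified)
12. push -5: top = -5 (checks out)
The recomputation confirms every line.

no error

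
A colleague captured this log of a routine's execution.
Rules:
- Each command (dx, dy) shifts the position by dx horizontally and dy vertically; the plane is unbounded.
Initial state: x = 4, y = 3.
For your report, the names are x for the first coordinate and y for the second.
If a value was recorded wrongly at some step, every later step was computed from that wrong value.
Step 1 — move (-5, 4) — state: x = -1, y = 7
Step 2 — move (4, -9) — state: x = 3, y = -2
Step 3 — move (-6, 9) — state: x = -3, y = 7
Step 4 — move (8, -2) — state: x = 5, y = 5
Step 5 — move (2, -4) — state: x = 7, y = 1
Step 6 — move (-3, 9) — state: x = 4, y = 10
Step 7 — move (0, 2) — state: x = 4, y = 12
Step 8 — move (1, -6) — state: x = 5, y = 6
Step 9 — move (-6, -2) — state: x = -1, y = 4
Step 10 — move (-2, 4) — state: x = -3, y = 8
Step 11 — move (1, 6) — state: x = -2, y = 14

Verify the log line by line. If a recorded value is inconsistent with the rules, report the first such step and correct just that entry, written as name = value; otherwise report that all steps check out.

no error

1. x = 4 + (-5) = -1, y = 3 + (4) = 7 (matches)
2. x = -1 + (4) = 3, y = 7 + (-9) = -2 (exactly as logged)
3. x = 3 + (-6) = -3, y = -2 + (9) = 7 (checks out)
4. x = -3 + (8) = 5, y = 7 + (-2) = 5 (same as recorded)
5. x = 5 + (2) = 7, y = 5 + (-4) = 1 (verified)
6. x = 7 + (-3) = 4, y = 1 + (9) = 10 (checks out)
7. x = 4 + (0) = 4, y = 10 + (2) = 12 (exactly as logged)
8. x = 4 + (1) = 5, y = 12 + (-6) = 6 (confirmed correct)
9. x = 5 + (-6) = -1, y = 6 + (-2) = 4 (exactly as logged)
10. x = -1 + (-2) = -3, y = 4 + (4) = 8 (in agreement)
11. x = -3 + (1) = -2, y = 8 + (6) = 14 (matches)
Every step is consistent.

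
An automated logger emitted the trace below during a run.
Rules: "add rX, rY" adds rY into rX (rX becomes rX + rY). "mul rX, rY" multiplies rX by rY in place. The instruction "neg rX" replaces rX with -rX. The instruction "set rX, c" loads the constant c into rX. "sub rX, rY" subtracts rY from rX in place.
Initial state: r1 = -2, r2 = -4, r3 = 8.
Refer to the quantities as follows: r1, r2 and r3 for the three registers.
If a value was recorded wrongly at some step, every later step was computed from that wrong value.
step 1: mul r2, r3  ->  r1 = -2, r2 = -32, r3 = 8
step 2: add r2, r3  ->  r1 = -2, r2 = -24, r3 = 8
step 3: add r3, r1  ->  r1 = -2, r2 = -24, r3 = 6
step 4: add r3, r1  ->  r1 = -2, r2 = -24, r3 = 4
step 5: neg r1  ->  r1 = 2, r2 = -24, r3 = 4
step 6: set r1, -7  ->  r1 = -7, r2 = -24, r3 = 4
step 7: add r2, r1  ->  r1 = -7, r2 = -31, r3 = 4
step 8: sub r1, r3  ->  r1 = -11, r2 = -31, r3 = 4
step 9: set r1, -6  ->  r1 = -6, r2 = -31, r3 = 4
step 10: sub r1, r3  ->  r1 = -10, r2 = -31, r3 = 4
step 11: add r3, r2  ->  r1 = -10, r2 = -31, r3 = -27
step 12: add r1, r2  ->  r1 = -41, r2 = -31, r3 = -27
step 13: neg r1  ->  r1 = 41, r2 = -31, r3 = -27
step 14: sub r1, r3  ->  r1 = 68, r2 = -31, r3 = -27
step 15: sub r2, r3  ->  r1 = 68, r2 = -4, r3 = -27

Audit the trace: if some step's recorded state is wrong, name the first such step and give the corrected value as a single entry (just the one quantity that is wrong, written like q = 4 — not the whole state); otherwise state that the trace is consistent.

no error

Recomputing the run from the initial state:
step 1: r1 = -2, r2 = -32, r3 = 8
step 2: r1 = -2, r2 = -24, r3 = 8
step 3: r1 = -2, r2 = -24, r3 = 6
step 4: r1 = -2, r2 = -24, r3 = 4
step 5: r1 = 2, r2 = -24, r3 = 4
step 6: r1 = -7, r2 = -24, r3 = 4
step 7: r1 = -7, r2 = -31, r3 = 4
step 8: r1 = -11, r2 = -31, r3 = 4
step 9: r1 = -6, r2 = -31, r3 = 4
step 10: r1 = -10, r2 = -31, r3 = 4
step 11: r1 = -10, r2 = -31, r3 = -27
step 12: r1 = -41, r2 = -31, r3 = -27
step 13: r1 = 41, r2 = -31, r3 = -27
step 14: r1 = 68, r2 = -31, r3 = -27
step 15: r1 = 68, r2 = -4, r3 = -27
This matches the trace at every step.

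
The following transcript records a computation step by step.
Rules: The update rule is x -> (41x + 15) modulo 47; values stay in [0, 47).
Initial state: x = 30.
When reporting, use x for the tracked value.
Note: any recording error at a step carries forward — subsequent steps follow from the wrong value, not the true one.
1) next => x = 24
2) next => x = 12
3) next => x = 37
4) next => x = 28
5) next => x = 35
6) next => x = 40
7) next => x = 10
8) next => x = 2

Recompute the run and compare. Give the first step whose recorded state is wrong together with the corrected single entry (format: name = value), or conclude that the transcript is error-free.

Step 1: x = (41*30 + 15) mod 47 = 23 — the transcript has a different value.
The earliest wrong entry is at step 1: it should read x = 23.

step 1, x = 23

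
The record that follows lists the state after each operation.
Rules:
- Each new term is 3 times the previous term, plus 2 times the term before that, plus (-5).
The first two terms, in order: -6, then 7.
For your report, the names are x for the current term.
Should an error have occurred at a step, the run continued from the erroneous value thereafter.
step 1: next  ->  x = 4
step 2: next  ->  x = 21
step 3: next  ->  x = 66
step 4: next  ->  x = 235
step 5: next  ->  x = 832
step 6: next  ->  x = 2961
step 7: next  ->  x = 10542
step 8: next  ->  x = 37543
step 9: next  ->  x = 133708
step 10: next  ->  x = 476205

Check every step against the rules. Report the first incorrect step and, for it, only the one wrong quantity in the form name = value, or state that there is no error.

no error

Step 1: x = 3*(7) + (2)*(-6) + (-5) = 4 — no discrepancy.
Step 2: x = 3*(4) + (2)*(7) + (-5) = 21 — no discrepancy.
Step 3: x = 3*(21) + (2)*(4) + (-5) = 66 — checks out.
Step 4: x = 3*(66) + (2)*(21) + (-5) = 235 — same as recorded.
Step 5: x = 3*(235) + (2)*(66) + (-5) = 832 — verified.
Step 6: x = 3*(832) + (2)*(235) + (-5) = 2961 — verified.
Step 7: x = 3*(2961) + (2)*(832) + (-5) = 10542 — matches.
Step 8: x = 3*(10542) + (2)*(2961) + (-5) = 37543 — matches.
Step 9: x = 3*(37543) + (2)*(10542) + (-5) = 133708 — in agreement.
Step 10: x = 3*(133708) + (2)*(37543) + (-5) = 476205 — exactly as logged.
No step deviates from the rules.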